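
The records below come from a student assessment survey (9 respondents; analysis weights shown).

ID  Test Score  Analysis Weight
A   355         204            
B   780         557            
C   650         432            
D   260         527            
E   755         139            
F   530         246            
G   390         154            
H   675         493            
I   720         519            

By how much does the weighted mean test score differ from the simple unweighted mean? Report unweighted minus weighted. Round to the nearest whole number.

-21

Unweighted sum = 355 + 780 + 650 + 260 + 755 + 530 + 390 + 675 + 720 = 5115
Unweighted mean = 5115 / 9 = 568.33333
Weighted sum = 355×204 + 780×557 + 650×432 + 260×527 + 755×139 + 530×246 + 390×154 + 675×493 + 720×519
  = 1926540
Sum of weights = 204 + 557 + 432 + 527 + 139 + 246 + 154 + 493 + 519 = 3271
Weighted mean = 1926540 / 3271 = 588.97585
Difference (unweighted minus weighted) = -20.642515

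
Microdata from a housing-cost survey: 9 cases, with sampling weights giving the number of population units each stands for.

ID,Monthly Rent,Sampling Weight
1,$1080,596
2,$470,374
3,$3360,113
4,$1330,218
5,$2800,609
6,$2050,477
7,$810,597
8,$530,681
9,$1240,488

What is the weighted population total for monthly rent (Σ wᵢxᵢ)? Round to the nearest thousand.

5622000

Weighted total = 1080×596 + 470×374 + 3360×113 + 1330×218 + 2800×609 + 2050×477 + 810×597 + 530×681 + 1240×488
  = 643680 + 175780 + 379680 + 289940 + 1705200 + 977850 + 483570 + 360930 + 605120 = 5621750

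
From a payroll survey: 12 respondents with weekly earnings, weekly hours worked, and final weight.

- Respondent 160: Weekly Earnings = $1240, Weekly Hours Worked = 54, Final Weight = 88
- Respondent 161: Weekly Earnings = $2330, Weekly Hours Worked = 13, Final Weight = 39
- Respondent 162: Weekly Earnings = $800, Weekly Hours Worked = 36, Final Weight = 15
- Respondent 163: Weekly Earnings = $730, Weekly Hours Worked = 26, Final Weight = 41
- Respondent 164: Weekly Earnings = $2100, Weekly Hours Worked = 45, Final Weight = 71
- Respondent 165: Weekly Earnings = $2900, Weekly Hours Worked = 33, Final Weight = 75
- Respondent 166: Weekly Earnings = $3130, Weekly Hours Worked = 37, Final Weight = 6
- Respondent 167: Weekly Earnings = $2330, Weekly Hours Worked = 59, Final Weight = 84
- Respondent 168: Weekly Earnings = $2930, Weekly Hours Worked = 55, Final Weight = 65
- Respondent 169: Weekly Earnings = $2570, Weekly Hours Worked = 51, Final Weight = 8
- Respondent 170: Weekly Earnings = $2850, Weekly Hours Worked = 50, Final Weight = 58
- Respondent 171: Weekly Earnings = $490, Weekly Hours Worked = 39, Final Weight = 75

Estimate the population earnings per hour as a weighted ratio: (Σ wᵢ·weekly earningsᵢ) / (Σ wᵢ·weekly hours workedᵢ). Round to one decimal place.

44.9

Σ wᵢ·y = 1240×88 + 2330×39 + 800×15 + 730×41 + 2100×71 + 2900×75 + 3130×6 + 2330×84 + 2930×65 + 2570×8 + 2850×58 + 490×75
  = 109120 + 90870 + 12000 + 29930 + 149100 + 217500 + 18780 + 195720 + 190450 + 20560 + 165300 + 36750 = 1236080
Σ wᵢ·x = 54×88 + 13×39 + 36×15 + 26×41 + 45×71 + 33×75 + 37×6 + 59×84 + 55×65 + 51×8 + 50×58 + 39×75
  = 4752 + 507 + 540 + 1066 + 3195 + 2475 + 222 + 4956 + 3575 + 408 + 2900 + 2925 = 27521
Ratio = 1236080 / 27521 = 44.914066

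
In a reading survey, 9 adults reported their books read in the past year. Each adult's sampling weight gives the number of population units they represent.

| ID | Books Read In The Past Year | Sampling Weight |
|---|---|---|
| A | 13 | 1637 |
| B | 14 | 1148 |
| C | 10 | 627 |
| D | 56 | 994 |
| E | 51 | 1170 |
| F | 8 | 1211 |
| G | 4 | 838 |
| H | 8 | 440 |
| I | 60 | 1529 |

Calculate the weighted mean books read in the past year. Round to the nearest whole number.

28

Weighted sum = 13×1637 + 14×1148 + 10×627 + 56×994 + 51×1170 + 8×1211 + 4×838 + 8×440 + 60×1529
  = 267257
Sum of weights = 1637 + 1148 + 627 + 994 + 1170 + 1211 + 838 + 440 + 1529 = 9594
Weighted mean = 267257 / 9594 = 27.856681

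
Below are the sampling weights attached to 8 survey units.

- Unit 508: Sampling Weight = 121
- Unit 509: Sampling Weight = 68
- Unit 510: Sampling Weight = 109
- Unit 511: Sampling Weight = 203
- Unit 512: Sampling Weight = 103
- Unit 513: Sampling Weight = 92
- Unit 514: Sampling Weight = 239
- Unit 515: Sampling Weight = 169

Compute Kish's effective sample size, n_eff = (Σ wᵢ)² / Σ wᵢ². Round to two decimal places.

6.88

Σ wᵢ = 121 + 68 + 109 + 203 + 103 + 92 + 239 + 169 = 1104
Σ wᵢ² = 14641 + 4624 + 11881 + 41209 + 10609 + 8464 + 57121 + 28561 = 177110
n_eff = 1104² / 177110 = 1218816 / 177110 = 6.8816893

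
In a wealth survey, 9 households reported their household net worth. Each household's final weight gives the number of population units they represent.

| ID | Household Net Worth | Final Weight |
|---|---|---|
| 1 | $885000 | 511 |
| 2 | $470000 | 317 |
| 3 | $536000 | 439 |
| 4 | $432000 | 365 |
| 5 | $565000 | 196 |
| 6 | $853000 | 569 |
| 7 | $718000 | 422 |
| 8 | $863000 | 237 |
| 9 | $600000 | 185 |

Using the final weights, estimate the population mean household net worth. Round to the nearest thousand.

682000

Weighted sum = 885000×511 + 470000×317 + 536000×439 + 432000×365 + 565000×196 + 853000×569 + 718000×422 + 863000×237 + 600000×185
  = 452235000 + 148990000 + 235304000 + 157680000 + 110740000 + 485357000 + 302996000 + 204531000 + 111000000 = 2208833000
Sum of weights = 511 + 317 + 439 + 365 + 196 + 569 + 422 + 237 + 185 = 3241
Weighted mean = 2208833000 / 3241 = 681528.23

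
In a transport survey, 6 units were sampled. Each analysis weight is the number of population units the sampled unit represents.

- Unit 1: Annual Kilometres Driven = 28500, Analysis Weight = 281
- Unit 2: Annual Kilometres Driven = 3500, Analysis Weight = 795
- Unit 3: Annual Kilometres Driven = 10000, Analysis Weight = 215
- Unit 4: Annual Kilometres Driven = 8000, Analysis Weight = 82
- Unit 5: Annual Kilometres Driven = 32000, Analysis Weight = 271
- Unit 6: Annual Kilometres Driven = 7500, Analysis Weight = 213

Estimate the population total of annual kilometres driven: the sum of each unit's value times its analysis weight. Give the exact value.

Weighted total = 28500×281 + 3500×795 + 10000×215 + 8000×82 + 32000×271 + 7500×213
  = 8008500 + 2782500 + 2150000 + 656000 + 8672000 + 1597500 = 23866500

23866500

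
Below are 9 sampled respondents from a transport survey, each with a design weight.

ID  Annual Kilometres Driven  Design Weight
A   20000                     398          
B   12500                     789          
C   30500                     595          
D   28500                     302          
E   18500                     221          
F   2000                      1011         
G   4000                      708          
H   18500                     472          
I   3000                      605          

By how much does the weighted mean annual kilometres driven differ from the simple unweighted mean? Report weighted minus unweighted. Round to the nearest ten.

Unweighted sum = 20000 + 12500 + 30500 + 28500 + 18500 + 2000 + 4000 + 18500 + 3000 = 137500
Unweighted mean = 137500 / 9 = 15277.778
Weighted sum = 20000×398 + 12500×789 + 30500×595 + 28500×302 + 18500×221 + 2000×1011 + 4000×708 + 18500×472 + 3000×605
  = 7960000 + 9862500 + 18147500 + 8607000 + 4088500 + 2022000 + 2832000 + 8732000 + 1815000 = 64066500
Sum of weights = 398 + 789 + 595 + 302 + 221 + 1011 + 708 + 472 + 605 = 5101
Weighted mean = 64066500 / 5101 = 12559.596
Difference (weighted minus unweighted) = -2718.1816

-2720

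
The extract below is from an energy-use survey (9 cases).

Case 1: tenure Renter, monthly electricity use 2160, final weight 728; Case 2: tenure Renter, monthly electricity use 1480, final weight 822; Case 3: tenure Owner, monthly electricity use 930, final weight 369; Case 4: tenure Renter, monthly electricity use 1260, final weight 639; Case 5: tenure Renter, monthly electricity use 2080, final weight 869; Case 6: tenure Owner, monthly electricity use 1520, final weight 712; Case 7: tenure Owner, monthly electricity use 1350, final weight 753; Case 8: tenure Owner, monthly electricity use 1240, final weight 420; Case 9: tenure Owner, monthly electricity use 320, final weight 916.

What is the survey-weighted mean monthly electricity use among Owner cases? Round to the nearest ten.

1030

Owner rows: 3, 6, 7, 8, 9
Weighted sum = 930×369 + 1520×712 + 1350×753 + 1240×420 + 320×916
  = 3255880
Sum of weights = 369 + 712 + 753 + 420 + 916 = 3170
Weighted mean = 3255880 / 3170 = 1027.0915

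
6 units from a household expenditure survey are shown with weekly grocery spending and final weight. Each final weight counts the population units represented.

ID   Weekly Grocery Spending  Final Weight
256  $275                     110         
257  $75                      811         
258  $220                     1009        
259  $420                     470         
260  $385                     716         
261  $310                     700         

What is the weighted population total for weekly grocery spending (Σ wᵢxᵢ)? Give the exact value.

1003115

Weighted total = 275×110 + 75×811 + 220×1009 + 420×470 + 385×716 + 310×700
  = 30250 + 60825 + 221980 + 197400 + 275660 + 217000 = 1003115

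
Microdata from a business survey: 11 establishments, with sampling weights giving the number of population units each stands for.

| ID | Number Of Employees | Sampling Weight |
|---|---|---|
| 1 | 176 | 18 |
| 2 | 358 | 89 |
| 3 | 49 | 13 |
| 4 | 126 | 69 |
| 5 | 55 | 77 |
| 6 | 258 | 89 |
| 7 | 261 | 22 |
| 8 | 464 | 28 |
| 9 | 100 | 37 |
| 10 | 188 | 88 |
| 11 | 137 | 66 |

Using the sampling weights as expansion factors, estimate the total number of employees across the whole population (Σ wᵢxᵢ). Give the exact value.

Weighted total = 176×18 + 358×89 + 49×13 + 126×69 + 55×77 + 258×89 + 261×22 + 464×28 + 100×37 + 188×88 + 137×66
  = 119578

119578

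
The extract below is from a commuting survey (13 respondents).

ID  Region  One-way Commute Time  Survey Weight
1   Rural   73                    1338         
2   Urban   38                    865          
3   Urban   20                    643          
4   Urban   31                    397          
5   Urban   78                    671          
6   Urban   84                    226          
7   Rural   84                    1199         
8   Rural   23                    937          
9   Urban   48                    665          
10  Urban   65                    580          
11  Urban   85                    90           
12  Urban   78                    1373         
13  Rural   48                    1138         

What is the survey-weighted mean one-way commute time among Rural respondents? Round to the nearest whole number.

Rural rows: 1, 7, 8, 13
Weighted sum = 73×1338 + 84×1199 + 23×937 + 48×1138
  = 97674 + 100716 + 21551 + 54624 = 274565
Sum of weights = 4612
Weighted mean = 274565 / 4612 = 59.532741

60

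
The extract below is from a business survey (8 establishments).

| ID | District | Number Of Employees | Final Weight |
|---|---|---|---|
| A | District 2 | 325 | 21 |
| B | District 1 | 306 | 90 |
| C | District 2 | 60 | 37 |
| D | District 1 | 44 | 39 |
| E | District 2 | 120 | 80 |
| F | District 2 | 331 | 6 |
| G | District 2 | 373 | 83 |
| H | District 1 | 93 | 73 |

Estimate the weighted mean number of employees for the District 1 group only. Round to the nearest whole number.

178

District 1 rows: B, D, H
Weighted sum = 306×90 + 44×39 + 93×73
  = 36045
Sum of weights = 90 + 39 + 73 = 202
Weighted mean = 36045 / 202 = 178.44059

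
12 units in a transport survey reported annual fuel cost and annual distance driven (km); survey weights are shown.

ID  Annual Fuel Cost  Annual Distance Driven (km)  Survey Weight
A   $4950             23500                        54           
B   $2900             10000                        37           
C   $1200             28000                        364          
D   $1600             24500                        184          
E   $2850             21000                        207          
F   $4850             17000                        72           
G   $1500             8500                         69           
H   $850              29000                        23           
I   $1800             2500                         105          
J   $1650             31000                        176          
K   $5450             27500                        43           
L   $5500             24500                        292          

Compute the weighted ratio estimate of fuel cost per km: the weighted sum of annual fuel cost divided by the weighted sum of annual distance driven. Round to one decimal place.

0.1

Σ wᵢ·y = 4950×54 + 2900×37 + 1200×364 + 1600×184 + 2850×207 + 4850×72 + 1500×69 + 850×23 + 1800×105 + 1650×176 + 5450×43 + 5500×292
  = 4487750
Σ wᵢ·x = 23500×54 + 10000×37 + 28000×364 + 24500×184 + 21000×207 + 17000×72 + 8500×69 + 29000×23 + 2500×105 + 31000×176 + 27500×43 + 24500×292
  = 1269000 + 370000 + 10192000 + 4508000 + 4347000 + 1224000 + 586500 + 667000 + 262500 + 5456000 + 1182500 + 7154000 = 37218500
Ratio = 4487750 / 37218500 = 0.12057848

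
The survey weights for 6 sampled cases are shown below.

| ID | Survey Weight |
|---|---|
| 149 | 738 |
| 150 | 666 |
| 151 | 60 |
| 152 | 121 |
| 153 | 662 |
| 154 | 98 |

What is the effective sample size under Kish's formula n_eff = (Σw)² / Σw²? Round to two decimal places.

3.78

Σ wᵢ = 738 + 666 + 60 + 121 + 662 + 98 = 2345
Σ wᵢ² = 544644 + 443556 + 3600 + 14641 + 438244 + 9604 = 1454289
n_eff = 2345² / 1454289 = 5499025 / 1454289 = 3.7812464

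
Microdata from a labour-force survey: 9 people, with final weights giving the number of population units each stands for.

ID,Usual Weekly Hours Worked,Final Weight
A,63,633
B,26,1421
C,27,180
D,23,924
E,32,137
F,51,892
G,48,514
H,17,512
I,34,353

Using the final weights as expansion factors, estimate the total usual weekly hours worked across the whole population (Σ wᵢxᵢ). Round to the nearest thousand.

198000

Weighted total = 63×633 + 26×1421 + 27×180 + 23×924 + 32×137 + 51×892 + 48×514 + 17×512 + 34×353
  = 39879 + 36946 + 4860 + 21252 + 4384 + 45492 + 24672 + 8704 + 12002 = 198191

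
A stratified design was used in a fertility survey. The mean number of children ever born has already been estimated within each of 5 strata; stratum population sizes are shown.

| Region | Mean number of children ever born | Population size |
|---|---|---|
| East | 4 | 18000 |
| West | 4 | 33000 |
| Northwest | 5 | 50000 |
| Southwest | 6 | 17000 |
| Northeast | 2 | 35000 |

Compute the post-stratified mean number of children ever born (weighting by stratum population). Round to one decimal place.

Σ Nₕ·x̄ₕ = 4×18000 + 4×33000 + 5×50000 + 6×17000 + 2×35000
  = 72000 + 132000 + 250000 + 102000 + 70000 = 626000
Σ Nₕ = 18000 + 33000 + 50000 + 17000 + 35000 = 153000
Overall mean = 626000 / 153000 = 4.0915033

4.1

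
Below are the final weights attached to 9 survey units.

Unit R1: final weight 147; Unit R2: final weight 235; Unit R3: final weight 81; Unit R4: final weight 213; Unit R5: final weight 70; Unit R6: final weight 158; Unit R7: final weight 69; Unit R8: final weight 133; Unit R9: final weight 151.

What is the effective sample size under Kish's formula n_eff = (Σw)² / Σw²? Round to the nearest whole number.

Σ wᵢ = 1257
Σ wᵢ² = 21609 + 55225 + 6561 + 45369 + 4900 + 24964 + 4761 + 17689 + 22801 = 203879
n_eff = 1257² / 203879 = 1580049 / 203879 = 7.749935

8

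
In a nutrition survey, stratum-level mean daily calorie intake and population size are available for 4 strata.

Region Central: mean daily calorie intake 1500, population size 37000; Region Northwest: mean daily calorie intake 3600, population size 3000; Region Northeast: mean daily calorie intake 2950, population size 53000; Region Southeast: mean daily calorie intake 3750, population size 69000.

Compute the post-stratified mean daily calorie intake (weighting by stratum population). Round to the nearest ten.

Σ Nₕ·x̄ₕ = 1500×37000 + 3600×3000 + 2950×53000 + 3750×69000
  = 55500000 + 10800000 + 156350000 + 258750000 = 481400000
Σ Nₕ = 37000 + 3000 + 53000 + 69000 = 162000
Overall mean = 481400000 / 162000 = 2971.6049

2970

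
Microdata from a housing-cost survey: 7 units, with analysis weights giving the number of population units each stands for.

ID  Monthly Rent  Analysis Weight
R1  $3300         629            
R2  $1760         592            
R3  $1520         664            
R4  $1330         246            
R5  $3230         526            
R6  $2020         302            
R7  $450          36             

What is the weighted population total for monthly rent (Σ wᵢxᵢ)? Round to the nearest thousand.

Weighted total = 3300×629 + 1760×592 + 1520×664 + 1330×246 + 3230×526 + 2020×302 + 450×36
  = 2075700 + 1041920 + 1009280 + 327180 + 1698980 + 610040 + 16200 = 6779300

6779000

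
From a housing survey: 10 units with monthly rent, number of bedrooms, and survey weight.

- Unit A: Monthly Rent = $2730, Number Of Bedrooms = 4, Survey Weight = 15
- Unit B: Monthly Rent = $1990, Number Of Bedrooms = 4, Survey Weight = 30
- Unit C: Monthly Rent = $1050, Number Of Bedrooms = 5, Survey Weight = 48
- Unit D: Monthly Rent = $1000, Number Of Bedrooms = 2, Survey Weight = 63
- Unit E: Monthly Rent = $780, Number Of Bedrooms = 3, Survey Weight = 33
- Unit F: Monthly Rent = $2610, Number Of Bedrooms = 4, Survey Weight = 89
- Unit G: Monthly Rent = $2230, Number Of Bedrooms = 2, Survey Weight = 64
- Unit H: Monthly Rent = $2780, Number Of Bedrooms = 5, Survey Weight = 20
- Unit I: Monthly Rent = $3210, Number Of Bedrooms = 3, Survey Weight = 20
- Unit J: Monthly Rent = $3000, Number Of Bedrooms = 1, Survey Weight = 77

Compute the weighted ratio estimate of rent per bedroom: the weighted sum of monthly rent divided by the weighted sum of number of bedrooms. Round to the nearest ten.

710

Σ wᵢ·y = 2730×15 + 1990×30 + 1050×48 + 1000×63 + 780×33 + 2610×89 + 2230×64 + 2780×20 + 3210×20 + 3000×77
  = 965600
Σ wᵢ·x = 4×15 + 4×30 + 5×48 + 2×63 + 3×33 + 4×89 + 2×64 + 5×20 + 3×20 + 1×77
  = 60 + 120 + 240 + 126 + 99 + 356 + 128 + 100 + 60 + 77 = 1366
Ratio = 965600 / 1366 = 706.88141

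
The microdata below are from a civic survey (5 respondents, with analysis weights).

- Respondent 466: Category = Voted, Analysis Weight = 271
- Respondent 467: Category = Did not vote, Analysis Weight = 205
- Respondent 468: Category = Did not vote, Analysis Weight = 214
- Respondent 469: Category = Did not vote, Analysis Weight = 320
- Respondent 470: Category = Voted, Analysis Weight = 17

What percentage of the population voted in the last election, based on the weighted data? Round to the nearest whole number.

Sum of weights for 'Voted' = 271 + 17 = 288
Total weight = 1027
Weighted proportion = 288 / 1027 = 0.28042843 → 28.042843%

28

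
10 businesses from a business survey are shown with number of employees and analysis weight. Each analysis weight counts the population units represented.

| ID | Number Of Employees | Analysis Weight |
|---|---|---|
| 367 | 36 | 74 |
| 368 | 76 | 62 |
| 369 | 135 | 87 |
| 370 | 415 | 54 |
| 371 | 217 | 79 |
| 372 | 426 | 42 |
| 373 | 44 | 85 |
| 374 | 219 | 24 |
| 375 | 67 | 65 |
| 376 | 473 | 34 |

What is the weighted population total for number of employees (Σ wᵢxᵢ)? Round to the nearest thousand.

Weighted total = 36×74 + 76×62 + 135×87 + 415×54 + 217×79 + 426×42 + 44×85 + 219×24 + 67×65 + 473×34
  = 2664 + 4712 + 11745 + 22410 + 17143 + 17892 + 3740 + 5256 + 4355 + 16082 = 105999

106000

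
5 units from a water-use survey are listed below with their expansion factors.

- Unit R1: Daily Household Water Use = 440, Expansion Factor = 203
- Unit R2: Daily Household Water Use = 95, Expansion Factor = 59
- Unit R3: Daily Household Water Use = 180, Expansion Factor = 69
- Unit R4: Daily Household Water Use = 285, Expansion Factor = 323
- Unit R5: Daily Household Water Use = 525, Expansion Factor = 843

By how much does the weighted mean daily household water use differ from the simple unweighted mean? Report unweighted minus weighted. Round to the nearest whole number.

Unweighted sum = 440 + 95 + 180 + 285 + 525 = 1525
Unweighted mean = 1525 / 5 = 305
Weighted sum = 440×203 + 95×59 + 180×69 + 285×323 + 525×843
  = 89320 + 5605 + 12420 + 92055 + 442575 = 641975
Sum of weights = 1497
Weighted mean = 641975 / 1497 = 428.84102
Difference (unweighted minus weighted) = -123.84102

-124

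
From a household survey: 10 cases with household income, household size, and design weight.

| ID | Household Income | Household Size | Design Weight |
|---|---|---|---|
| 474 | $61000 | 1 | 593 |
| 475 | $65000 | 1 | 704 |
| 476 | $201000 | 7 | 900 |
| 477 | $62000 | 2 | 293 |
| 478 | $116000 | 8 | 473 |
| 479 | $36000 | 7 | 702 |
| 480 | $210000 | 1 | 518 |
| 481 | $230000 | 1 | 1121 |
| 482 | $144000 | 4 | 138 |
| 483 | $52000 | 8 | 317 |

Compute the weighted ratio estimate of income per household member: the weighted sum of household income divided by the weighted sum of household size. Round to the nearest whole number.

Σ wᵢ·y = 61000×593 + 65000×704 + 201000×900 + 62000×293 + 116000×473 + 36000×702 + 210000×518 + 230000×1121 + 144000×138 + 52000×317
  = 36173000 + 45760000 + 180900000 + 18166000 + 54868000 + 25272000 + 108780000 + 257830000 + 19872000 + 16484000 = 764105000
Σ wᵢ·x = 1×593 + 1×704 + 7×900 + 2×293 + 8×473 + 7×702 + 1×518 + 1×1121 + 4×138 + 8×317
  = 593 + 704 + 6300 + 586 + 3784 + 4914 + 518 + 1121 + 552 + 2536 = 21608
Ratio = 764105000 / 21608 = 35362.134

35362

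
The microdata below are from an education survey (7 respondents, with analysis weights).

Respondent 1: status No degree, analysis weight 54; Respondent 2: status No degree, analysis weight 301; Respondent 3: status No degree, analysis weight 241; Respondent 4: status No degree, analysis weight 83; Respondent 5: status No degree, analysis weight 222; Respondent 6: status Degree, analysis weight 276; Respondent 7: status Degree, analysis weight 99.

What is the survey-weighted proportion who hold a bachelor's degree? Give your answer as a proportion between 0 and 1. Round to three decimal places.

Sum of weights for 'Degree' = 276 + 99 = 375
Total weight = 54 + 301 + 241 + 83 + 222 + 276 + 99 = 1276
Weighted proportion = 375 / 1276 = 0.29388715

0.294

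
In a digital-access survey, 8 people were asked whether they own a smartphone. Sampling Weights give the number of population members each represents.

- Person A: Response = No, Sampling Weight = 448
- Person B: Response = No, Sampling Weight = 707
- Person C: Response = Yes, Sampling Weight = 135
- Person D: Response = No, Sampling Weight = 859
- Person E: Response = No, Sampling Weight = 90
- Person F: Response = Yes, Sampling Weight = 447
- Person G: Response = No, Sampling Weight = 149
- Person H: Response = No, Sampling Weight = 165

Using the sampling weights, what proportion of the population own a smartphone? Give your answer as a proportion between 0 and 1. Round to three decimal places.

Sum of weights for 'Yes' = 135 + 447 = 582
Total weight = 448 + 707 + 135 + 859 + 90 + 447 + 149 + 165 = 3000
Weighted proportion = 582 / 3000 = 0.194

0.194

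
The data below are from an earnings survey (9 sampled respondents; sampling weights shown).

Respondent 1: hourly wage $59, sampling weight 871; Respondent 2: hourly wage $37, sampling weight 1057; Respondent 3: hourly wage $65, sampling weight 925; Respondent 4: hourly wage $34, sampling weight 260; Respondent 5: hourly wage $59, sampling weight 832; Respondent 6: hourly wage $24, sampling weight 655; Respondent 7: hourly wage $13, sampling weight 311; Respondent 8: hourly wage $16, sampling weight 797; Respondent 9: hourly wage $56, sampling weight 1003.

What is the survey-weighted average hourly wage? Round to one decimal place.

44.3

Weighted sum = 59×871 + 37×1057 + 65×925 + 34×260 + 59×832 + 24×655 + 13×311 + 16×797 + 56×1003
  = 297234
Sum of weights = 871 + 1057 + 925 + 260 + 832 + 655 + 311 + 797 + 1003 = 6711
Weighted mean = 297234 / 6711 = 44.290568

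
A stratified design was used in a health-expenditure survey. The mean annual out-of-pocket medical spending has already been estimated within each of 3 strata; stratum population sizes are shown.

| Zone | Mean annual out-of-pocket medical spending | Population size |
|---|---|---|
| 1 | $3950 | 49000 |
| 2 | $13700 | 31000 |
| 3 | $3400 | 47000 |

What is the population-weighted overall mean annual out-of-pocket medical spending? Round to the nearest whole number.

6126

Σ Nₕ·x̄ₕ = 3950×49000 + 13700×31000 + 3400×47000
  = 193550000 + 424700000 + 159800000 = 778050000
Σ Nₕ = 49000 + 31000 + 47000 = 127000
Overall mean = 778050000 / 127000 = 6126.378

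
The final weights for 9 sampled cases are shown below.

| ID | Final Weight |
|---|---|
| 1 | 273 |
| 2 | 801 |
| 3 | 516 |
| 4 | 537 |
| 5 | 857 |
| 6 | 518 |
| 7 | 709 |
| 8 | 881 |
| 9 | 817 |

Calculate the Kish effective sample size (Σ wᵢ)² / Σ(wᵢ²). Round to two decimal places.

Σ wᵢ = 5909
Σ wᵢ² = 74529 + 641601 + 266256 + 288369 + 734449 + 268324 + 502681 + 776161 + 667489 = 4219859
n_eff = 5909² / 4219859 = 34916281 / 4219859 = 8.2742767

8.27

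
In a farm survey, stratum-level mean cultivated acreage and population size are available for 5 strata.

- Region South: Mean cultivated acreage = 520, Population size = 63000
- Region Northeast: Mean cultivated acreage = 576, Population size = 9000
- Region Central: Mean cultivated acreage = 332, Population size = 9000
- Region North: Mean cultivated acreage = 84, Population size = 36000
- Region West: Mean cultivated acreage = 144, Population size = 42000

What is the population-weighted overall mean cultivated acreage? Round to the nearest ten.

Σ Nₕ·x̄ₕ = 520×63000 + 576×9000 + 332×9000 + 84×36000 + 144×42000
  = 50004000
Σ Nₕ = 63000 + 9000 + 9000 + 36000 + 42000 = 159000
Overall mean = 50004000 / 159000 = 314.49057

310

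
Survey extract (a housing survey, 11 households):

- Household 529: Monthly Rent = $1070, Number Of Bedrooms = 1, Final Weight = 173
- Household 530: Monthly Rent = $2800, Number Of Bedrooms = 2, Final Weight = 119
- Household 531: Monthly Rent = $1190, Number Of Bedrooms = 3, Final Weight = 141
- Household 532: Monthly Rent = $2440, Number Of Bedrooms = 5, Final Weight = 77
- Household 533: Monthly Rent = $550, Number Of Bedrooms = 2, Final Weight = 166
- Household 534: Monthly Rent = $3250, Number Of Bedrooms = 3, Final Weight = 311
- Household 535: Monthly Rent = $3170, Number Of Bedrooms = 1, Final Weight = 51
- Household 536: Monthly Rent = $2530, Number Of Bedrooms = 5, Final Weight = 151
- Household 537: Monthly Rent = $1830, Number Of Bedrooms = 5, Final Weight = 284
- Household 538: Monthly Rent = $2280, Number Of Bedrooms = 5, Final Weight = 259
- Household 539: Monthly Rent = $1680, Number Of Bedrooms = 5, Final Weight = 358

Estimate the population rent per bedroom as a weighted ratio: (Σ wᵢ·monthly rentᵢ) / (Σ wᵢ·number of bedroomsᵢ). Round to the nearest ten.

Σ wᵢ·y = 1070×173 + 2800×119 + 1190×141 + 2440×77 + 550×166 + 3250×311 + 3170×51 + 2530×151 + 1830×284 + 2280×259 + 1680×358
  = 4231410
Σ wᵢ·x = 1×173 + 2×119 + 3×141 + 5×77 + 2×166 + 3×311 + 1×51 + 5×151 + 5×284 + 5×259 + 5×358
  = 173 + 238 + 423 + 385 + 332 + 933 + 51 + 755 + 1420 + 1295 + 1790 = 7795
Ratio = 4231410 / 7795 = 542.83643

540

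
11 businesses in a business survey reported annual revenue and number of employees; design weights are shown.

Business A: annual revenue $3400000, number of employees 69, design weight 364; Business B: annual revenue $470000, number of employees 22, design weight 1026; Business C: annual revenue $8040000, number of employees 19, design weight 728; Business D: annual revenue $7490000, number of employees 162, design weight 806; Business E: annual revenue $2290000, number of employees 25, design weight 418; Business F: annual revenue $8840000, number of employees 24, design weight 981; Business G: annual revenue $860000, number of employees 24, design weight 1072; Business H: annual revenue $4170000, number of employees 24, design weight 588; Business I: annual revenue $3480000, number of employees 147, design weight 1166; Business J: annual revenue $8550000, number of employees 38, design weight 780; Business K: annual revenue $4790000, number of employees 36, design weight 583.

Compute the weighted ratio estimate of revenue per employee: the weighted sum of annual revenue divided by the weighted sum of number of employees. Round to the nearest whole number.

Σ wᵢ·y = 3400000×364 + 470000×1026 + 8040000×728 + 7490000×806 + 2290000×418 + 8840000×981 + 860000×1072 + 4170000×588 + 3480000×1166 + 8550000×780 + 4790000×583
  = 1237600000 + 482220000 + 5853120000 + 6036940000 + 957220000 + 8672040000 + 921920000 + 2451960000 + 4057680000 + 6669000000 + 2792570000 = 40132270000
Σ wᵢ·x = 69×364 + 22×1026 + 19×728 + 162×806 + 25×418 + 24×981 + 24×1072 + 24×588 + 147×1166 + 38×780 + 36×583
  = 25116 + 22572 + 13832 + 130572 + 10450 + 23544 + 25728 + 14112 + 171402 + 29640 + 20988 = 487956
Ratio = 40132270000 / 487956 = 82245.674

82246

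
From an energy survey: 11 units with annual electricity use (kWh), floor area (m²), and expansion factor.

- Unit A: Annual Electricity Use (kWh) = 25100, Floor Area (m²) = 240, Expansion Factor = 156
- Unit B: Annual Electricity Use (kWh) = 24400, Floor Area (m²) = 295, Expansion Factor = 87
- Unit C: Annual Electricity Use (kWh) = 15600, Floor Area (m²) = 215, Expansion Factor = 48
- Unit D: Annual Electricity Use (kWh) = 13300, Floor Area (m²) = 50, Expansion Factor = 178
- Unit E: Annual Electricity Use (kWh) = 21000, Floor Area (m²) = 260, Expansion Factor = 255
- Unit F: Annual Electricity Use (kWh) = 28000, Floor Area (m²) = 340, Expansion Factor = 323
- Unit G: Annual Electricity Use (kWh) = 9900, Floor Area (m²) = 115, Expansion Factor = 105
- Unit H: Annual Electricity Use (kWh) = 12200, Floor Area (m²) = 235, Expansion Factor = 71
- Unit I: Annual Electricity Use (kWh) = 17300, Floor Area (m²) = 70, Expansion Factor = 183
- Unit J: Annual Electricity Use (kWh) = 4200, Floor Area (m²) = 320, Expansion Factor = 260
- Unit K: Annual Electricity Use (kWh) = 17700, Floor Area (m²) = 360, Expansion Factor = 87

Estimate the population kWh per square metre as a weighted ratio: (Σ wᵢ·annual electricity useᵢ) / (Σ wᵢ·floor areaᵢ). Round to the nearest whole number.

Σ wᵢ·y = 25100×156 + 24400×87 + 15600×48 + 13300×178 + 21000×255 + 28000×323 + 9900×105 + 12200×71 + 17300×183 + 4200×260 + 17700×87
  = 31257100
Σ wᵢ·x = 414535
Ratio = 31257100 / 414535 = 75.402801

75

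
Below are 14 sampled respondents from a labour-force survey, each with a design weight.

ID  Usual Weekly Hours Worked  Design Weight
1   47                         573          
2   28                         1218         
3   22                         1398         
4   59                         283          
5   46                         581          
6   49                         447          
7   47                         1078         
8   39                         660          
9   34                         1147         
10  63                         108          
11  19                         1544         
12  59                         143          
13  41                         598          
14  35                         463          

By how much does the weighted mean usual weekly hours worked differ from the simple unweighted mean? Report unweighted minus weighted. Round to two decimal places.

7.06

Unweighted sum = 588
Unweighted mean = 588 / 14 = 42
Weighted sum = 357821
Sum of weights = 10241
Weighted mean = 357821 / 10241 = 34.940045
Difference (unweighted minus weighted) = 7.0599551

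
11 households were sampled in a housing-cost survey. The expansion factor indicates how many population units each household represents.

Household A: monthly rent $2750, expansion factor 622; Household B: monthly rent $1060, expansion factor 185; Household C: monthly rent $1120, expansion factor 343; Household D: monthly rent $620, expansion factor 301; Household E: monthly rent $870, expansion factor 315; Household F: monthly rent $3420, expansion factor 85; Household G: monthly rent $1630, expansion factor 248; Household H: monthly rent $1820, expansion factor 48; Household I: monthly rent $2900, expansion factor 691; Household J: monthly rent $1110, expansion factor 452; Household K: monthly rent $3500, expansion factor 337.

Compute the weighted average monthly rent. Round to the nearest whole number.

1990

Weighted sum = 7218850
Sum of weights = 3627
Weighted mean = 7218850 / 3627 = 1990.3088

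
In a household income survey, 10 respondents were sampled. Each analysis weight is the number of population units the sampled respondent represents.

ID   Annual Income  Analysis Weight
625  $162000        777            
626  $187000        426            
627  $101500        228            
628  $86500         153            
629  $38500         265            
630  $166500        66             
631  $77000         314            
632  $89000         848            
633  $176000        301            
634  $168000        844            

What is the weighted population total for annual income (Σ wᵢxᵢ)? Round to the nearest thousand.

557522000

Weighted total = 162000×777 + 187000×426 + 101500×228 + 86500×153 + 38500×265 + 166500×66 + 77000×314 + 89000×848 + 176000×301 + 168000×844
  = 125874000 + 79662000 + 23142000 + 13234500 + 10202500 + 10989000 + 24178000 + 75472000 + 52976000 + 141792000 = 557522000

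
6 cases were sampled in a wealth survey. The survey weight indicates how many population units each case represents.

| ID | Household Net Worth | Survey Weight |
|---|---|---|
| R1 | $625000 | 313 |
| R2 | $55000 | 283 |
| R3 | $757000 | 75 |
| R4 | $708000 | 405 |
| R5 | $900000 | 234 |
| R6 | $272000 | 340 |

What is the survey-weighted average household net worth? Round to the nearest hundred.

519900

Weighted sum = 625000×313 + 55000×283 + 757000×75 + 708000×405 + 900000×234 + 272000×340
  = 195625000 + 15565000 + 56775000 + 286740000 + 210600000 + 92480000 = 857785000
Sum of weights = 313 + 283 + 75 + 405 + 234 + 340 = 1650
Weighted mean = 857785000 / 1650 = 519869.7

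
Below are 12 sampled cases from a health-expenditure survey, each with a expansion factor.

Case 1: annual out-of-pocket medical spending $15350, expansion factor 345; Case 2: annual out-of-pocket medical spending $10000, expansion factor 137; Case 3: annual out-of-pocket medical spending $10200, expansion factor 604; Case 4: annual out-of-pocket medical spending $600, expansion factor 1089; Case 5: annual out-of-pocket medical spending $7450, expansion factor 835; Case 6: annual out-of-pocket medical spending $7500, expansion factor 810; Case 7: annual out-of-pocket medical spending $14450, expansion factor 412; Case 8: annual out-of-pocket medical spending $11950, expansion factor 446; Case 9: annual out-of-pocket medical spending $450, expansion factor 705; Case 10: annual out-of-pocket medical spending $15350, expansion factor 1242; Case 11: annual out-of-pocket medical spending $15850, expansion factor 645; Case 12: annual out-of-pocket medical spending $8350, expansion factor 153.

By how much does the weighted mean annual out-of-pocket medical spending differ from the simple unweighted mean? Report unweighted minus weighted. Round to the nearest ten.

Unweighted sum = 15350 + 10000 + 10200 + 600 + 7450 + 7500 + 14450 + 11950 + 450 + 15350 + 15850 + 8350 = 117500
Unweighted mean = 117500 / 12 = 9791.6667
Weighted sum = 15350×345 + 10000×137 + 10200×604 + 600×1089 + 7450×835 + 7500×810 + 14450×412 + 11950×446 + 450×705 + 15350×1242 + 15850×645 + 8350×153
  = 5295750 + 1370000 + 6160800 + 653400 + 6220750 + 6075000 + 5953400 + 5329700 + 317250 + 19064700 + 10223250 + 1277550 = 67941550
Sum of weights = 345 + 137 + 604 + 1089 + 835 + 810 + 412 + 446 + 705 + 1242 + 645 + 153 = 7423
Weighted mean = 67941550 / 7423 = 9152.8425
Difference (unweighted minus weighted) = 638.82415

640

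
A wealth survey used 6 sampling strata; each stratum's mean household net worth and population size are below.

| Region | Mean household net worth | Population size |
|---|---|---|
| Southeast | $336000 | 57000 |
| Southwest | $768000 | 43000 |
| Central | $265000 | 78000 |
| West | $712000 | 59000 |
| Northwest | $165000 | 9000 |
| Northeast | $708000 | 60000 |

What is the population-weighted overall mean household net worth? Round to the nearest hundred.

Σ Nₕ·x̄ₕ = 336000×57000 + 768000×43000 + 265000×78000 + 712000×59000 + 165000×9000 + 708000×60000
  = 158819000000
Σ Nₕ = 57000 + 43000 + 78000 + 59000 + 9000 + 60000 = 306000
Overall mean = 158819000000 / 306000 = 519016.34

519000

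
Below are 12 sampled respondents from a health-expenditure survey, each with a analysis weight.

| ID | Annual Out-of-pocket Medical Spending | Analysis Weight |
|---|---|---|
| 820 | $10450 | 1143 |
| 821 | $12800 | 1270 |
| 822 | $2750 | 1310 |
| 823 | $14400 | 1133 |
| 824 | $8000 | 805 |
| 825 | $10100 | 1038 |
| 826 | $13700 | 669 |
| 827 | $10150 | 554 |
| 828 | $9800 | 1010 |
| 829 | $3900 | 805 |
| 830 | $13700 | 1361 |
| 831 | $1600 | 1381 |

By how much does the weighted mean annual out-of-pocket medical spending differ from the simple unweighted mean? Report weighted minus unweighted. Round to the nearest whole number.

Unweighted sum = 10450 + 12800 + 2750 + 14400 + 8000 + 10100 + 13700 + 10150 + 9800 + 3900 + 13700 + 1600 = 111350
Unweighted mean = 111350 / 12 = 9279.1667
Weighted sum = 113723050
Sum of weights = 1143 + 1270 + 1310 + 1133 + 805 + 1038 + 669 + 554 + 1010 + 805 + 1361 + 1381 = 12479
Weighted mean = 113723050 / 12479 = 9113.1541
Difference (weighted minus unweighted) = -166.01257

-166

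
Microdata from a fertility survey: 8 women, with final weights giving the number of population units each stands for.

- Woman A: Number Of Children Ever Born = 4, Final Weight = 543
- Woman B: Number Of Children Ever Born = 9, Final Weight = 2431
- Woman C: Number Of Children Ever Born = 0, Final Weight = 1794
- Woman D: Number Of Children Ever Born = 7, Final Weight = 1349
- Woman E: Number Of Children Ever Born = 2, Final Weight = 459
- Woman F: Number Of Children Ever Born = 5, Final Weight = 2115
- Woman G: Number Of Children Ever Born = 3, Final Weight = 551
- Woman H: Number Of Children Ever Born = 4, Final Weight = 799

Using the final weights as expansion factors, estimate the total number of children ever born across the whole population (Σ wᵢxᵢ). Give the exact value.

Weighted total = 49836

49836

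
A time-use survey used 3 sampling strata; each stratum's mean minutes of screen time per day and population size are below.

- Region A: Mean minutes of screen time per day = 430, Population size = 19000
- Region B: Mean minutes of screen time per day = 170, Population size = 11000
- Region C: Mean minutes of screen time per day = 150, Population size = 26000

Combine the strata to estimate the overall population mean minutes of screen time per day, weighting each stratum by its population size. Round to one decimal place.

Σ Nₕ·x̄ₕ = 430×19000 + 170×11000 + 150×26000
  = 8170000 + 1870000 + 3900000 = 13940000
Σ Nₕ = 19000 + 11000 + 26000 = 56000
Overall mean = 13940000 / 56000 = 248.92857

248.9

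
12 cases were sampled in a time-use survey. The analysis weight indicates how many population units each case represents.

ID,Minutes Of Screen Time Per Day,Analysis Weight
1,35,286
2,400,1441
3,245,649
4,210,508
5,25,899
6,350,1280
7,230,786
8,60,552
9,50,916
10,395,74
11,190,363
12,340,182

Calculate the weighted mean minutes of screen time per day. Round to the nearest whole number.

Weighted sum = 35×286 + 400×1441 + 245×649 + 210×508 + 25×899 + 350×1280 + 230×786 + 60×552 + 50×916 + 395×74 + 190×363 + 340×182
  = 1742350
Sum of weights = 7936
Weighted mean = 1742350 / 7936 = 219.55015

220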